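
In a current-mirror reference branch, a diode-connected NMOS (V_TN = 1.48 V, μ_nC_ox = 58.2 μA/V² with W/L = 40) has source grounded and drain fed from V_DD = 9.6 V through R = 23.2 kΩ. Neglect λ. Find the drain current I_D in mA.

With gate tied to drain, V_GS = V_DS ≥ V_GS − V_TN, so the device is in saturation.
k_n = μ_nC_ox · (W/L) = 2.328 mA/V².
KCL at the drain: ½ k_n (V_GS − V_TN)² = (V_DD − V_GS)/R.
Let x = V_GS − 1.48. Then 27 x² + x − 8.12 = 0, giving x = 0.53 V (positive root), so V_GS = 2.01 V.
I_D = (V_DD − V_GS)/R = (9.6 − 2.01) / 23.2 = 0.327 mA.

I_D = 0.327 mA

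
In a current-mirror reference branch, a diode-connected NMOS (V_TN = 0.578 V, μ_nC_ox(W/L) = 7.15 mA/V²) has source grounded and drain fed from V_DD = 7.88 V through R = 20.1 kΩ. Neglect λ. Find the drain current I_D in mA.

I_D = 0.348 mA

With gate tied to drain, V_GS = V_DS ≥ V_GS − V_TN, so the device is in saturation.
KCL at the drain: ½ k_n (V_GS − V_TN)² = (V_DD − V_GS)/R.
Let x = V_GS − 0.578. Then 71.9 x² + x − 7.302 = 0, giving x = 0.312 V (positive root), so V_GS = 0.89 V.
I_D = (V_DD − V_GS)/R = (7.88 − 0.89) / 20.1 = 0.348 mA.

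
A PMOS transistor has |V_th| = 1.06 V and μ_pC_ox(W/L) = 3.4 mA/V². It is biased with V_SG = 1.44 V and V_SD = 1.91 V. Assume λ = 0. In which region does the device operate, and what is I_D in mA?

V_ov = V_SG − |V_th| = 1.44 − 1.06 = 0.38 V.
Since V_SD = 1.91 V ≥ V_ov = 0.38 V, the device is in saturation.
I_D = ½ k_p V_ov² = 0.5 × 3.4 × 0.38² = 0.245 mA.

Saturation; I_D = 0.245 mA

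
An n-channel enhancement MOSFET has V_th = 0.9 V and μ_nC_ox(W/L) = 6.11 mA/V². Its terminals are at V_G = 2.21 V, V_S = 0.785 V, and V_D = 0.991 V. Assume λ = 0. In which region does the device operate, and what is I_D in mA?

Triode; I_D = 0.531 mA

V_GS = V_G − V_S = 2.21 − 0.785 = 1.42 V; V_DS = V_D − V_S = 0.991 − 0.785 = 0.206 V.
V_ov = V_GS − V_th = 1.42 − 0.9 = 0.525 V.
Since V_DS = 0.206 V < V_ov = 0.525 V, the device is in the triode region.
I_D = k_n [V_ov · V_DS − ½ V_DS²] = 6.11 × [0.525 × 0.206 − 0.5 × 0.206²] = 0.531 mA.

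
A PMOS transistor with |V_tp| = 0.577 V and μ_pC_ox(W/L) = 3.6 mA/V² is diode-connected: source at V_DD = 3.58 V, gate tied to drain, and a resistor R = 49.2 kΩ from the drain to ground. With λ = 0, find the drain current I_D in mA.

I_D = 0.0574 mA

With gate tied to drain, V_SG = V_SD ≥ V_SG − |V_tp|, so the device is in saturation.
KCL at the drain: ½ k_p (V_SG − |V_tp|)² = (V_DD − V_SG)/R.
Let x = V_SG − 0.577. Then 88.6 x² + x − 3.003 = 0, giving x = 0.179 V (positive root), so V_SG = 0.756 V.
I_D = (V_DD − V_SG)/R = (3.58 − 0.756) / 49.2 = 0.0574 mA.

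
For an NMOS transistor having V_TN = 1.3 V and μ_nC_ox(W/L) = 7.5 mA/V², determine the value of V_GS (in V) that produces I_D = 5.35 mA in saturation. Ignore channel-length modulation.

V_GS = 2.49 V

In saturation I_D = ½ k_n (V_GS − V_TN)², so V_GS − V_TN = √(2 I_D / k_n) = √(2 × 5.35 / 7.5) = 1.19 V.
V_GS = 1.3 + 1.19 = 2.49 V.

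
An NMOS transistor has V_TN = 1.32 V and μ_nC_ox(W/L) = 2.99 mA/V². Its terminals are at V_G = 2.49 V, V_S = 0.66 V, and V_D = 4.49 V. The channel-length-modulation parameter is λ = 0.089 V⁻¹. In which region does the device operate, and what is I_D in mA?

Saturation; I_D = 0.521 mA

V_GS = V_G − V_S = 2.49 − 0.66 = 1.83 V; V_DS = V_D − V_S = 4.49 − 0.66 = 3.83 V.
V_ov = V_GS − V_TN = 1.83 − 1.32 = 0.51 V.
Since V_DS = 3.83 V ≥ V_ov = 0.51 V, the device is in saturation.
I_D = ½ k_n V_ov² (1 + λ V_DS) = 0.5 × 2.99 × 0.51² × (1 + 0.089 × 3.83) = 0.521 mA.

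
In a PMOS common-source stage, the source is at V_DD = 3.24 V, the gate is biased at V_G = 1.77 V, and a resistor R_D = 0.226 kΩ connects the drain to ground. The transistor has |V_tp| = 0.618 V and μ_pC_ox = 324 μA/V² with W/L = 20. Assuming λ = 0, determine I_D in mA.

I_D = 2.35 mA

V_SG = V_DD − V_G = 3.24 − 1.77 = 1.47 V, so V_ov = 1.47 − 0.618 = 0.852 V.
k_p = μ_pC_ox · (W/L) = 6.48 mA/V².
Assume saturation: I_D = ½ k_p V_ov² = 0.5 × 6.48 × 0.852² = 2.35 mA, giving V_SD = V_DD − I_D R_D = 3.24 − 2.35 × 0.226 = 2.71 V.
V_SD = 2.71 V ≥ V_ov = 0.852 V, confirming saturation.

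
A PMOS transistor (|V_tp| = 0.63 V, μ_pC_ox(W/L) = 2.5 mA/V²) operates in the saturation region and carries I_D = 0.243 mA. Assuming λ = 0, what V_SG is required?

In saturation I_D = ½ k_p (V_SG − |V_tp|)², so V_SG − |V_tp| = √(2 I_D / k_p) = √(2 × 0.243 / 2.5) = 0.441 V.
V_SG = 0.63 + 0.441 = 1.07 V.

V_SG = 1.07 V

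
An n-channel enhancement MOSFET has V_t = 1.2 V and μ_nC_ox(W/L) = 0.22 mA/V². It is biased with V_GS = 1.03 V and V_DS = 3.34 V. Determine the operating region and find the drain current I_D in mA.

V_GS = 1.03 V < V_t = 1.2 V, so the transistor is in cutoff.

Cutoff; I_D = 0 mA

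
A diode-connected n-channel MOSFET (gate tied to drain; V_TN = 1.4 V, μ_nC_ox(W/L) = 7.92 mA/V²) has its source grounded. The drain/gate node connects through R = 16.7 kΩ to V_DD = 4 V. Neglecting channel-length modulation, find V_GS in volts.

With gate tied to drain, V_GS = V_DS ≥ V_GS − V_TN, so the device is in saturation.
KCL at the drain: ½ k_n (V_GS − V_TN)² = (V_DD − V_GS)/R.
Let x = V_GS − 1.4. Then 66.1 x² + x − 2.6 = 0, giving x = 0.191 V (positive root), so V_GS = 1.59 V.
I_D = (V_DD − V_GS)/R = (4 − 1.59) / 16.7 = 0.144 mA.

V_GS = 1.59 V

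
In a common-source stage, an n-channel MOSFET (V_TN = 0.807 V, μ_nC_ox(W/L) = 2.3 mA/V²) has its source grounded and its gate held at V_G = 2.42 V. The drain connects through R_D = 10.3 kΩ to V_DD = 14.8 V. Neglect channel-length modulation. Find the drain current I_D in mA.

I_D = 1.39 mA

V_GS = V_G = 2.42 V, so V_ov = 2.42 − 0.807 = 1.61 V.
Assume saturation: I_D = ½ k_n V_ov² = 0.5 × 2.3 × 1.61² = 2.99 mA, giving V_DS = V_DD − I_D R_D = 14.8 − 2.99 × 10.3 = -16 V.
But -16 V < V_ov = 1.61 V, so the device is actually in triode.
In triode I_D = k_n[V_ov V_DS − ½ V_DS²] and I_D = (V_DD − V_DS)/R_D. Equating: 11.8 V_DS² − 39.21 V_DS + 14.8 = 0, giving V_DS = 0.434 V (the root below V_ov).
I_D = (14.8 − 0.434) / 10.3 = 1.39 mA.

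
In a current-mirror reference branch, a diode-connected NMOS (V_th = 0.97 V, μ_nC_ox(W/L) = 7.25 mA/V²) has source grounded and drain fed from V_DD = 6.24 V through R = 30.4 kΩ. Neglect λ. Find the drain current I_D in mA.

I_D = 0.166 mA

With gate tied to drain, V_GS = V_DS ≥ V_GS − V_th, so the device is in saturation.
KCL at the drain: ½ k_n (V_GS − V_th)² = (V_DD − V_GS)/R.
Let x = V_GS − 0.97. Then 110 x² + x − 5.27 = 0, giving x = 0.214 V (positive root), so V_GS = 1.18 V.
I_D = (V_DD − V_GS)/R = (6.24 − 1.18) / 30.4 = 0.166 mA.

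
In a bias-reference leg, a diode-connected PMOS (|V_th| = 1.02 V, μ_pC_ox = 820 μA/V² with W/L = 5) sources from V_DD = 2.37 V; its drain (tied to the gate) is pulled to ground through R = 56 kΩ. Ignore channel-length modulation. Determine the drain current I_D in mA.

With gate tied to drain, V_SG = V_SD ≥ V_SG − |V_th|, so the device is in saturation.
k_p = μ_pC_ox · (W/L) = 4.1 mA/V².
KCL at the drain: ½ k_p (V_SG − |V_th|)² = (V_DD − V_SG)/R.
Let x = V_SG − 1.02. Then 115 x² + x − 1.35 = 0, giving x = 0.104 V (positive root), so V_SG = 1.12 V.
I_D = (V_DD − V_SG)/R = (2.37 − 1.12) / 56 = 0.0222 mA.

I_D = 0.0222 mA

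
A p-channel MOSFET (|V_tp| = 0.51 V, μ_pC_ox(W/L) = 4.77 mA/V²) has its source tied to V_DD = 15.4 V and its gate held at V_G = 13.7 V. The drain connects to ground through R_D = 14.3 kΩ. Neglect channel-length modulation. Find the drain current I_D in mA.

V_SG = V_DD − V_G = 15.4 − 13.7 = 1.7 V, so V_ov = 1.7 − 0.51 = 1.19 V.
Assume saturation: I_D = ½ k_p V_ov² = 0.5 × 4.77 × 1.19² = 3.38 mA, giving V_SD = V_DD − I_D R_D = 15.4 − 3.38 × 14.3 = -32.9 V.
But -32.9 V < V_ov = 1.19 V, so the device is actually in triode.
In triode I_D = k_p[V_ov V_SD − ½ V_SD²] and I_D = (V_DD − V_SD)/R_D. Equating: 34.1 V_SD² − 82.17 V_SD + 15.4 = 0, giving V_SD = 0.205 V (the root below V_ov).
I_D = (15.4 − 0.205) / 14.3 = 1.06 mA.

I_D = 1.06 mA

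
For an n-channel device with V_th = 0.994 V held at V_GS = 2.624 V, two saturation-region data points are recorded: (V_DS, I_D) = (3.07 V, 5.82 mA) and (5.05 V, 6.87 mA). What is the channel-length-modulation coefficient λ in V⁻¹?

λ = 0.127 V⁻¹

With V_GS fixed, I_D ∝ (1 + λ V_DS) in saturation, so I_D2/I_D1 = (1 + λ V_DS2)/(1 + λ V_DS1).
6.87/5.82 = 1.18 = (1 + 5.05 λ)/(1 + 3.07 λ).
Solving: λ (I_D1 V_DS2 − I_D2 V_DS1) = I_D2 − I_D1, so λ = (6.87 − 5.82) / (5.82 × 5.05 − 6.87 × 3.07) = 1.05 / 8.3 = 0.127 V⁻¹.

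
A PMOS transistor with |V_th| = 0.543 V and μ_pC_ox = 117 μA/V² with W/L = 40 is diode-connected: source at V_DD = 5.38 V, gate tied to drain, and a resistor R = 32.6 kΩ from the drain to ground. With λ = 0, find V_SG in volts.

V_SG = 0.788 V

With gate tied to drain, V_SG = V_SD ≥ V_SG − |V_th|, so the device is in saturation.
k_p = μ_pC_ox · (W/L) = 4.68 mA/V².
KCL at the drain: ½ k_p (V_SG − |V_th|)² = (V_DD − V_SG)/R.
Let x = V_SG − 0.543. Then 76.3 x² + x − 4.837 = 0, giving x = 0.245 V (positive root), so V_SG = 0.788 V.
I_D = (V_DD − V_SG)/R = (5.38 − 0.788) / 32.6 = 0.141 mA.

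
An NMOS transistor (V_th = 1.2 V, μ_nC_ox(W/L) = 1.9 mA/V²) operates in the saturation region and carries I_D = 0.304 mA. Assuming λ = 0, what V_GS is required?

V_GS = 1.77 V

In saturation I_D = ½ k_n (V_GS − V_th)², so V_GS − V_th = √(2 I_D / k_n) = √(2 × 0.304 / 1.9) = 0.566 V.
V_GS = 1.2 + 0.566 = 1.77 V.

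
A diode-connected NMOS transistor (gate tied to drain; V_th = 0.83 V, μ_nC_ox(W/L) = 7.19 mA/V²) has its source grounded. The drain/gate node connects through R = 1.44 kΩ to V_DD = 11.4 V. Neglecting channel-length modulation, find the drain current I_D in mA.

With gate tied to drain, V_GS = V_DS ≥ V_GS − V_th, so the device is in saturation.
KCL at the drain: ½ k_n (V_GS − V_th)² = (V_DD − V_GS)/R.
Let x = V_GS − 0.83. Then 5.18 x² + x − 10.57 = 0, giving x = 1.34 V (positive root), so V_GS = 2.17 V.
I_D = (V_DD − V_GS)/R = (11.4 − 2.17) / 1.44 = 6.41 mA.

I_D = 6.41 mA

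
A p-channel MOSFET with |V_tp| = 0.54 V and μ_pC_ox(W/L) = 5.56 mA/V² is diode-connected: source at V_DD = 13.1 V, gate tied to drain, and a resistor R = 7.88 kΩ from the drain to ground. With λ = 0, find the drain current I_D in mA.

I_D = 1.50 mA

With gate tied to drain, V_SG = V_SD ≥ V_SG − |V_tp|, so the device is in saturation.
KCL at the drain: ½ k_p (V_SG − |V_tp|)² = (V_DD − V_SG)/R.
Let x = V_SG − 0.54. Then 21.9 x² + x − 12.56 = 0, giving x = 0.735 V (positive root), so V_SG = 1.27 V.
I_D = (V_DD − V_SG)/R = (13.1 − 1.27) / 7.88 = 1.5 mA.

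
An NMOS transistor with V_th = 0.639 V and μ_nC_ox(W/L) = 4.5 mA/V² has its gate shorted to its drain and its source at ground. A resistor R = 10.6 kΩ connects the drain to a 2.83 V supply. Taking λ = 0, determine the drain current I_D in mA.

With gate tied to drain, V_GS = V_DS ≥ V_GS − V_th, so the device is in saturation.
KCL at the drain: ½ k_n (V_GS − V_th)² = (V_DD − V_GS)/R.
Let x = V_GS − 0.639. Then 23.8 x² + x − 2.191 = 0, giving x = 0.283 V (positive root), so V_GS = 0.922 V.
I_D = (V_DD − V_GS)/R = (2.83 − 0.922) / 10.6 = 0.18 mA.

I_D = 0.180 mA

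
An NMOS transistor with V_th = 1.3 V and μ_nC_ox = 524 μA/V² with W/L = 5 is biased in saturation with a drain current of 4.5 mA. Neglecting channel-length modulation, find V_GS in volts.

k_n = μ_nC_ox · (W/L) = 2.62 mA/V².
In saturation I_D = ½ k_n (V_GS − V_th)², so V_GS − V_th = √(2 I_D / k_n) = √(2 × 4.5 / 2.62) = 1.85 V.
V_GS = 1.3 + 1.85 = 3.15 V.

V_GS = 3.15 V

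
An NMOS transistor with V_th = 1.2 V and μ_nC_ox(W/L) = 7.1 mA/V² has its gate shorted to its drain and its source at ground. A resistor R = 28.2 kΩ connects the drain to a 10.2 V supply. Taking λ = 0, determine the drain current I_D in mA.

I_D = 0.309 mA

With gate tied to drain, V_GS = V_DS ≥ V_GS − V_th, so the device is in saturation.
KCL at the drain: ½ k_n (V_GS − V_th)² = (V_DD − V_GS)/R.
Let x = V_GS − 1.2. Then 100 x² + x − 9 = 0, giving x = 0.295 V (positive root), so V_GS = 1.49 V.
I_D = (V_DD − V_GS)/R = (10.2 − 1.49) / 28.2 = 0.309 mA.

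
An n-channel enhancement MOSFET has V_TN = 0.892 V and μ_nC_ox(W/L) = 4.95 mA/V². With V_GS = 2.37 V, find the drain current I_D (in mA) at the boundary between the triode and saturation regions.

I_D = 5.41 mA

At the boundary V_DS = V_ov = V_GS − V_TN = 2.37 − 0.892 = 1.48 V.
I_D = ½ k_n V_ov² = 0.5 × 4.95 × 1.48² = 5.41 mA.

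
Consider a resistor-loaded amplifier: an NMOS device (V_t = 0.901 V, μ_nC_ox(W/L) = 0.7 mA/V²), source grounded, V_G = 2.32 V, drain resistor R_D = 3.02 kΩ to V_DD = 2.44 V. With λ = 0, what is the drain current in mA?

I_D = 0.555 mA

V_GS = V_G = 2.32 V, so V_ov = 2.32 − 0.901 = 1.42 V.
Assume saturation: I_D = ½ k_n V_ov² = 0.5 × 0.7 × 1.42² = 0.705 mA, giving V_DS = V_DD − I_D R_D = 2.44 − 0.705 × 3.02 = 0.312 V.
But 0.312 V < V_ov = 1.42 V, so the device is actually in triode.
In triode I_D = k_n[V_ov V_DS − ½ V_DS²] and I_D = (V_DD − V_DS)/R_D. Equating: 1.06 V_DS² − 4 V_DS + 2.44 = 0, giving V_DS = 0.764 V (the root below V_ov).
I_D = (2.44 − 0.764) / 3.02 = 0.555 mA.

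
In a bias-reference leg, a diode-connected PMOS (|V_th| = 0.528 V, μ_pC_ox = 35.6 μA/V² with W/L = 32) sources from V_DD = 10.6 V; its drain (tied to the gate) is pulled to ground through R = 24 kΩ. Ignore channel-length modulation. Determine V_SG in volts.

With gate tied to drain, V_SG = V_SD ≥ V_SG − |V_th|, so the device is in saturation.
k_p = μ_pC_ox · (W/L) = 1.139 mA/V².
KCL at the drain: ½ k_p (V_SG − |V_th|)² = (V_DD − V_SG)/R.
Let x = V_SG − 0.528. Then 13.7 x² + x − 10.07 = 0, giving x = 0.823 V (positive root), so V_SG = 1.35 V.
I_D = (V_DD − V_SG)/R = (10.6 − 1.35) / 24 = 0.385 mA.

V_SG = 1.35 V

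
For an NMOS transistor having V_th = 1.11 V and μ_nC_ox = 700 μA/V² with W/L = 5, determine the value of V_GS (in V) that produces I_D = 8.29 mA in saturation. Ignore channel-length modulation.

V_GS = 3.29 V

k_n = μ_nC_ox · (W/L) = 3.5 mA/V².
In saturation I_D = ½ k_n (V_GS − V_th)², so V_GS − V_th = √(2 I_D / k_n) = √(2 × 8.29 / 3.5) = 2.18 V.
V_GS = 1.11 + 2.18 = 3.29 V.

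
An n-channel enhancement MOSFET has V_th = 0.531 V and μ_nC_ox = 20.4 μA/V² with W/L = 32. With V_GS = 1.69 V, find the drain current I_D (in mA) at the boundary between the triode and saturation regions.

At the boundary V_DS = V_ov = V_GS − V_th = 1.69 − 0.531 = 1.16 V.
k_n = μ_nC_ox · (W/L) = 0.6528 mA/V².
I_D = ½ k_n V_ov² = 0.5 × 0.6528 × 1.16² = 0.438 mA.

I_D = 0.438 mA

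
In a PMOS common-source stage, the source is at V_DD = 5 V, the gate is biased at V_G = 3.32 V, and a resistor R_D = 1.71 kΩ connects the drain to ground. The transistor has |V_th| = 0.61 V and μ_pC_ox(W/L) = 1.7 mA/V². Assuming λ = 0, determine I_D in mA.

V_SG = V_DD − V_G = 5 − 3.32 = 1.68 V, so V_ov = 1.68 − 0.61 = 1.07 V.
Assume saturation: I_D = ½ k_p V_ov² = 0.5 × 1.7 × 1.07² = 0.973 mA, giving V_SD = V_DD − I_D R_D = 5 − 0.973 × 1.71 = 3.34 V.
V_SD = 3.34 V ≥ V_ov = 1.07 V, confirming saturation.

I_D = 0.973 mA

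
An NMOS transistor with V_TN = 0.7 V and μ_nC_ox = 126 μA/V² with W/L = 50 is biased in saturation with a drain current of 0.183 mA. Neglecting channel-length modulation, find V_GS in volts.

k_n = μ_nC_ox · (W/L) = 6.3 mA/V².
In saturation I_D = ½ k_n (V_GS − V_TN)², so V_GS − V_TN = √(2 I_D / k_n) = √(2 × 0.183 / 6.3) = 0.241 V.
V_GS = 0.7 + 0.241 = 0.941 V.

V_GS = 0.941 V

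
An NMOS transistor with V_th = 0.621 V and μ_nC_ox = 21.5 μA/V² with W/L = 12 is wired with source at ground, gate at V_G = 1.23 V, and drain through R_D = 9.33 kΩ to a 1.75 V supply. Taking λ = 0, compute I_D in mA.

I_D = 0.0478 mA

V_GS = V_G = 1.23 V, so V_ov = 1.23 − 0.621 = 0.609 V.
k_n = μ_nC_ox · (W/L) = 0.258 mA/V².
Assume saturation: I_D = ½ k_n V_ov² = 0.5 × 0.258 × 0.609² = 0.0478 mA, giving V_DS = V_DD − I_D R_D = 1.75 − 0.0478 × 9.33 = 1.3 V.
V_DS = 1.3 V ≥ V_ov = 0.609 V, confirming saturation.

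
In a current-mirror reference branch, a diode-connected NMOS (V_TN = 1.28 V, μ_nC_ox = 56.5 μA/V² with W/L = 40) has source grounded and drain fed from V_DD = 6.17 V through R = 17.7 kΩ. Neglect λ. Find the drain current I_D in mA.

With gate tied to drain, V_GS = V_DS ≥ V_GS − V_TN, so the device is in saturation.
k_n = μ_nC_ox · (W/L) = 2.26 mA/V².
KCL at the drain: ½ k_n (V_GS − V_TN)² = (V_DD − V_GS)/R.
Let x = V_GS − 1.28. Then 20 x² + x − 4.89 = 0, giving x = 0.47 V (positive root), so V_GS = 1.75 V.
I_D = (V_DD − V_GS)/R = (6.17 − 1.75) / 17.7 = 0.25 mA.

I_D = 0.250 mA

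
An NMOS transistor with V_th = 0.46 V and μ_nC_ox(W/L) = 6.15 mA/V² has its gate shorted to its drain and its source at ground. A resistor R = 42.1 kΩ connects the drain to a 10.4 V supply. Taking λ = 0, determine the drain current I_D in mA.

I_D = 0.230 mA

With gate tied to drain, V_GS = V_DS ≥ V_GS − V_th, so the device is in saturation.
KCL at the drain: ½ k_n (V_GS − V_th)² = (V_DD − V_GS)/R.
Let x = V_GS − 0.46. Then 129 x² + x − 9.94 = 0, giving x = 0.273 V (positive root), so V_GS = 0.733 V.
I_D = (V_DD − V_GS)/R = (10.4 − 0.733) / 42.1 = 0.23 mA.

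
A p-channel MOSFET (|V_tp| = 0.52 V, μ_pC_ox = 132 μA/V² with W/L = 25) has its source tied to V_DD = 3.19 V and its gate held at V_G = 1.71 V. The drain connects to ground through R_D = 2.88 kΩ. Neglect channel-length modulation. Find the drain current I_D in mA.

I_D = 0.974 mA

V_SG = V_DD − V_G = 3.19 − 1.71 = 1.48 V, so V_ov = 1.48 − 0.52 = 0.96 V.
k_p = μ_pC_ox · (W/L) = 3.3 mA/V².
Assume saturation: I_D = ½ k_p V_ov² = 0.5 × 3.3 × 0.96² = 1.52 mA, giving V_SD = V_DD − I_D R_D = 3.19 − 1.52 × 2.88 = -1.19 V.
But -1.19 V < V_ov = 0.96 V, so the device is actually in triode.
In triode I_D = k_p[V_ov V_SD − ½ V_SD²] and I_D = (V_DD − V_SD)/R_D. Equating: 4.75 V_SD² − 10.12 V_SD + 3.19 = 0, giving V_SD = 0.384 V (the root below V_ov).
I_D = (3.19 − 0.384) / 2.88 = 0.974 mA.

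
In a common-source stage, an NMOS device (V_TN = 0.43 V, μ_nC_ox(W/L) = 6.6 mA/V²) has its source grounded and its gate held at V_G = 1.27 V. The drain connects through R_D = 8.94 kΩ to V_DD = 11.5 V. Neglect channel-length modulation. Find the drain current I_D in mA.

V_GS = V_G = 1.27 V, so V_ov = 1.27 − 0.43 = 0.84 V.
Assume saturation: I_D = ½ k_n V_ov² = 0.5 × 6.6 × 0.84² = 2.33 mA, giving V_DS = V_DD − I_D R_D = 11.5 − 2.33 × 8.94 = -9.32 V.
But -9.32 V < V_ov = 0.84 V, so the device is actually in triode.
In triode I_D = k_n[V_ov V_DS − ½ V_DS²] and I_D = (V_DD − V_DS)/R_D. Equating: 29.5 V_DS² − 50.56 V_DS + 11.5 = 0, giving V_DS = 0.27 V (the root below V_ov).
I_D = (11.5 − 0.27) / 8.94 = 1.26 mA.

I_D = 1.26 mA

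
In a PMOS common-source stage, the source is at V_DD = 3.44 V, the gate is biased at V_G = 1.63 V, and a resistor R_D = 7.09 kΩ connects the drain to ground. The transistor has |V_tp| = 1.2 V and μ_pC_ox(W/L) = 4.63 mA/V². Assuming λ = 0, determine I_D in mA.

V_SG = V_DD − V_G = 3.44 − 1.63 = 1.81 V, so V_ov = 1.81 − 1.2 = 0.61 V.
Assume saturation: I_D = ½ k_p V_ov² = 0.5 × 4.63 × 0.61² = 0.861 mA, giving V_SD = V_DD − I_D R_D = 3.44 − 0.861 × 7.09 = -2.67 V.
But -2.67 V < V_ov = 0.61 V, so the device is actually in triode.
In triode I_D = k_p[V_ov V_SD − ½ V_SD²] and I_D = (V_DD − V_SD)/R_D. Equating: 16.4 V_SD² − 21.02 V_SD + 3.44 = 0, giving V_SD = 0.193 V (the root below V_ov).
I_D = (3.44 − 0.193) / 7.09 = 0.458 mA.

I_D = 0.458 mA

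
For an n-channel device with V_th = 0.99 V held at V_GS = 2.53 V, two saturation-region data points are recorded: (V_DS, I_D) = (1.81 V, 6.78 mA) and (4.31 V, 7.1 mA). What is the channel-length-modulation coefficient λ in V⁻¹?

λ = 0.0195 V⁻¹

With V_GS fixed, I_D ∝ (1 + λ V_DS) in saturation, so I_D2/I_D1 = (1 + λ V_DS2)/(1 + λ V_DS1).
7.1/6.78 = 1.047 = (1 + 4.31 λ)/(1 + 1.81 λ).
Solving: λ (I_D1 V_DS2 − I_D2 V_DS1) = I_D2 − I_D1, so λ = (7.1 − 6.78) / (6.78 × 4.31 − 7.1 × 1.81) = 0.32 / 16.4 = 0.0195 V⁻¹.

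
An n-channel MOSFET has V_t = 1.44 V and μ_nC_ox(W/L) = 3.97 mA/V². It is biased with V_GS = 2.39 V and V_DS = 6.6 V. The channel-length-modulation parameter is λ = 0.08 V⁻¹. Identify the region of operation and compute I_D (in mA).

Saturation; I_D = 2.74 mA

V_ov = V_GS − V_t = 2.39 − 1.44 = 0.95 V.
Since V_DS = 6.6 V ≥ V_ov = 0.95 V, the device is in saturation.
I_D = ½ k_n V_ov² (1 + λ V_DS) = 0.5 × 3.97 × 0.95² × (1 + 0.08 × 6.6) = 2.74 mA.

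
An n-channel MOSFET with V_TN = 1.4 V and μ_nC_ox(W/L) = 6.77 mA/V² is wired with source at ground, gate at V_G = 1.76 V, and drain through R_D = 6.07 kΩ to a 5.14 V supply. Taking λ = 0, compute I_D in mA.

V_GS = V_G = 1.76 V, so V_ov = 1.76 − 1.4 = 0.36 V.
Assume saturation: I_D = ½ k_n V_ov² = 0.5 × 6.77 × 0.36² = 0.439 mA, giving V_DS = V_DD − I_D R_D = 5.14 − 0.439 × 6.07 = 2.48 V.
V_DS = 2.48 V ≥ V_ov = 0.36 V, confirming saturation.

I_D = 0.439 mA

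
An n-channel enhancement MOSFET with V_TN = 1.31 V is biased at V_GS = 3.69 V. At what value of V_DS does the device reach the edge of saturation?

V_DS,sat = 2.38 V

The boundary between triode and saturation is V_DS = V_GS − V_TN = V_ov.
V_ov = 3.69 − 1.31 = 2.38 V.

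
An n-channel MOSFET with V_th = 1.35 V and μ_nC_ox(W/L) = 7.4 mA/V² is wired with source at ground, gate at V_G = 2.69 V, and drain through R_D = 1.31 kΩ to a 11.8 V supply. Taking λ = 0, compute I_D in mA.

I_D = 6.64 mA

V_GS = V_G = 2.69 V, so V_ov = 2.69 − 1.35 = 1.34 V.
Assume saturation: I_D = ½ k_n V_ov² = 0.5 × 7.4 × 1.34² = 6.64 mA, giving V_DS = V_DD − I_D R_D = 11.8 − 6.64 × 1.31 = 3.1 V.
V_DS = 3.1 V ≥ V_ov = 1.34 V, confirming saturation.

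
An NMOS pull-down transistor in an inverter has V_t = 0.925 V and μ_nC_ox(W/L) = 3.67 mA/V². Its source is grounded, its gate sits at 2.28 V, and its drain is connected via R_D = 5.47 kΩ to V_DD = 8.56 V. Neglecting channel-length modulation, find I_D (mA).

I_D = 1.50 mA

V_GS = V_G = 2.28 V, so V_ov = 2.28 − 0.925 = 1.35 V.
Assume saturation: I_D = ½ k_n V_ov² = 0.5 × 3.67 × 1.35² = 3.37 mA, giving V_DS = V_DD − I_D R_D = 8.56 − 3.37 × 5.47 = -9.87 V.
But -9.87 V < V_ov = 1.35 V, so the device is actually in triode.
In triode I_D = k_n[V_ov V_DS − ½ V_DS²] and I_D = (V_DD − V_DS)/R_D. Equating: 10 V_DS² − 28.2 V_DS + 8.56 = 0, giving V_DS = 0.346 V (the root below V_ov).
I_D = (8.56 − 0.346) / 5.47 = 1.5 mA.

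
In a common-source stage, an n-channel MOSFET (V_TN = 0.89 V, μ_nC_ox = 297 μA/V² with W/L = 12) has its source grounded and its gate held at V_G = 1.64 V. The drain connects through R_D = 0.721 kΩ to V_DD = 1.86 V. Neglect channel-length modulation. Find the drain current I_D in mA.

I_D = 1.00 mA

V_GS = V_G = 1.64 V, so V_ov = 1.64 − 0.89 = 0.75 V.
k_n = μ_nC_ox · (W/L) = 3.564 mA/V².
Assume saturation: I_D = ½ k_n V_ov² = 0.5 × 3.564 × 0.75² = 1 mA, giving V_DS = V_DD − I_D R_D = 1.86 − 1 × 0.721 = 1.14 V.
V_DS = 1.14 V ≥ V_ov = 0.75 V, confirming saturation.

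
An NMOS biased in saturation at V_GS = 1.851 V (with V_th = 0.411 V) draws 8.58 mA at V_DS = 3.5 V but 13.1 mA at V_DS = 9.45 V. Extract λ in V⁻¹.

λ = 0.128 V⁻¹

With V_GS fixed, I_D ∝ (1 + λ V_DS) in saturation, so I_D2/I_D1 = (1 + λ V_DS2)/(1 + λ V_DS1).
13.1/8.58 = 1.527 = (1 + 9.45 λ)/(1 + 3.5 λ).
Solving: λ (I_D1 V_DS2 − I_D2 V_DS1) = I_D2 − I_D1, so λ = (13.1 − 8.58) / (8.58 × 9.45 − 13.1 × 3.5) = 4.52 / 35.2 = 0.128 V⁻¹.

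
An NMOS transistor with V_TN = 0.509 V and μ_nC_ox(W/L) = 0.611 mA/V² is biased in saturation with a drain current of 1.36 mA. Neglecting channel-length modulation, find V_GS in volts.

In saturation I_D = ½ k_n (V_GS − V_TN)², so V_GS − V_TN = √(2 I_D / k_n) = √(2 × 1.36 / 0.611) = 2.11 V.
V_GS = 0.509 + 2.11 = 2.62 V.

V_GS = 2.62 V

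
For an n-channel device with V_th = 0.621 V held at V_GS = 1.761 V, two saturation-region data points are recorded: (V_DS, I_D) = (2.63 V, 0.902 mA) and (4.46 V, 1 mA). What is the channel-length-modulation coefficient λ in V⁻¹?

λ = 0.0704 V⁻¹

With V_GS fixed, I_D ∝ (1 + λ V_DS) in saturation, so I_D2/I_D1 = (1 + λ V_DS2)/(1 + λ V_DS1).
1/0.902 = 1.109 = (1 + 4.46 λ)/(1 + 2.63 λ).
Solving: λ (I_D1 V_DS2 − I_D2 V_DS1) = I_D2 − I_D1, so λ = (1 − 0.902) / (0.902 × 4.46 − 1 × 2.63) = 0.098 / 1.39 = 0.0704 V⁻¹.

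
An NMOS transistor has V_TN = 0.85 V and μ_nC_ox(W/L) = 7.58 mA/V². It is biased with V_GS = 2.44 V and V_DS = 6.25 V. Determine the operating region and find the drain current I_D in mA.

V_ov = V_GS − V_TN = 2.44 − 0.85 = 1.59 V.
Since V_DS = 6.25 V ≥ V_ov = 1.59 V, the device is in saturation.
I_D = ½ k_n V_ov² = 0.5 × 7.58 × 1.59² = 9.58 mA.

Saturation; I_D = 9.58 mA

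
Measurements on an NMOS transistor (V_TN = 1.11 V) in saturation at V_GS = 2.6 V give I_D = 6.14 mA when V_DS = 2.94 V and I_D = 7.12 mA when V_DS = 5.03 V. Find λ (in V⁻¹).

λ = 0.0985 V⁻¹

With V_GS fixed, I_D ∝ (1 + λ V_DS) in saturation, so I_D2/I_D1 = (1 + λ V_DS2)/(1 + λ V_DS1).
7.12/6.14 = 1.16 = (1 + 5.03 λ)/(1 + 2.94 λ).
Solving: λ (I_D1 V_DS2 − I_D2 V_DS1) = I_D2 − I_D1, so λ = (7.12 − 6.14) / (6.14 × 5.03 − 7.12 × 2.94) = 0.98 / 9.95 = 0.0985 V⁻¹.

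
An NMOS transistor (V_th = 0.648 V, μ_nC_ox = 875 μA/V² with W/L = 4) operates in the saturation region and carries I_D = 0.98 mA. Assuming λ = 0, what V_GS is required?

k_n = μ_nC_ox · (W/L) = 3.5 mA/V².
In saturation I_D = ½ k_n (V_GS − V_th)², so V_GS − V_th = √(2 I_D / k_n) = √(2 × 0.98 / 3.5) = 0.748 V.
V_GS = 0.648 + 0.748 = 1.4 V.

V_GS = 1.40 V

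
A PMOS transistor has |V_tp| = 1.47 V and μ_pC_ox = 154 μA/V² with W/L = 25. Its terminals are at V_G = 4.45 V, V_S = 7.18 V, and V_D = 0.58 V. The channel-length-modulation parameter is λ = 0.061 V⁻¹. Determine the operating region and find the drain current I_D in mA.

Saturation; I_D = 4.29 mA

V_SG = V_S − V_G = 7.18 − 4.45 = 2.73 V; V_SD = V_S − V_D = 7.18 − 0.58 = 6.6 V.
k_p = μ_pC_ox · (W/L) = 3.85 mA/V².
V_ov = V_SG − |V_tp| = 2.73 − 1.47 = 1.26 V.
Since V_SD = 6.6 V ≥ V_ov = 1.26 V, the device is in saturation.
I_D = ½ k_p V_ov² (1 + λ V_SD) = 0.5 × 3.85 × 1.26² × (1 + 0.061 × 6.6) = 4.29 mA.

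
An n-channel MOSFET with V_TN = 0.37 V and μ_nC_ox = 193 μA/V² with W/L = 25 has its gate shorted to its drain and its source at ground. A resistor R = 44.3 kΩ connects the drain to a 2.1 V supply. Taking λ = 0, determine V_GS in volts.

V_GS = 0.493 V

With gate tied to drain, V_GS = V_DS ≥ V_GS − V_TN, so the device is in saturation.
k_n = μ_nC_ox · (W/L) = 4.825 mA/V².
KCL at the drain: ½ k_n (V_GS − V_TN)² = (V_DD − V_GS)/R.
Let x = V_GS − 0.37. Then 107 x² + x − 1.73 = 0, giving x = 0.123 V (positive root), so V_GS = 0.493 V.
I_D = (V_DD − V_GS)/R = (2.1 − 0.493) / 44.3 = 0.0363 mA.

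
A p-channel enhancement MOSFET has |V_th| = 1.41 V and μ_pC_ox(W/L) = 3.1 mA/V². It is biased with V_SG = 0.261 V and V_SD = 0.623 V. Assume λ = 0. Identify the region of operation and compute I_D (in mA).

Cutoff; I_D = 0 mA

V_SG = 0.261 V < |V_th| = 1.41 V, so the transistor is in cutoff.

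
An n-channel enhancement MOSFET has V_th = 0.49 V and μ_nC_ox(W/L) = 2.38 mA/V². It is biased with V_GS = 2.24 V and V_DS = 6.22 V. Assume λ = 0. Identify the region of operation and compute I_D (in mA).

V_ov = V_GS − V_th = 2.24 − 0.49 = 1.75 V.
Since V_DS = 6.22 V ≥ V_ov = 1.75 V, the device is in saturation.
I_D = ½ k_n V_ov² = 0.5 × 2.38 × 1.75² = 3.64 mA.

Saturation; I_D = 3.64 mA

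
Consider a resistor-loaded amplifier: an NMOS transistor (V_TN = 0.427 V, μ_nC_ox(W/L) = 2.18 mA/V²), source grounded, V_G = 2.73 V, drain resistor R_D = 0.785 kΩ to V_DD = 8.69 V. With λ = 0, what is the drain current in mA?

I_D = 5.78 mA

V_GS = V_G = 2.73 V, so V_ov = 2.73 − 0.427 = 2.3 V.
Assume saturation: I_D = ½ k_n V_ov² = 0.5 × 2.18 × 2.3² = 5.78 mA, giving V_DS = V_DD − I_D R_D = 8.69 − 5.78 × 0.785 = 4.15 V.
V_DS = 4.15 V ≥ V_ov = 2.3 V, confirming saturation.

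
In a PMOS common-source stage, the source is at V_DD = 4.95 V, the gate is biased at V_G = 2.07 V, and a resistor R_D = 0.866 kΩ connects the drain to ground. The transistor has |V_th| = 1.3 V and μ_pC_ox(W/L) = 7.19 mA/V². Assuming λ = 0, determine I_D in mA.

V_SG = V_DD − V_G = 4.95 − 2.07 = 2.88 V, so V_ov = 2.88 − 1.3 = 1.58 V.
Assume saturation: I_D = ½ k_p V_ov² = 0.5 × 7.19 × 1.58² = 8.97 mA, giving V_SD = V_DD − I_D R_D = 4.95 − 8.97 × 0.866 = -2.82 V.
But -2.82 V < V_ov = 1.58 V, so the device is actually in triode.
In triode I_D = k_p[V_ov V_SD − ½ V_SD²] and I_D = (V_DD − V_SD)/R_D. Equating: 3.11 V_SD² − 10.84 V_SD + 4.95 = 0, giving V_SD = 0.541 V (the root below V_ov).
I_D = (4.95 − 0.541) / 0.866 = 5.09 mA.

I_D = 5.09 mA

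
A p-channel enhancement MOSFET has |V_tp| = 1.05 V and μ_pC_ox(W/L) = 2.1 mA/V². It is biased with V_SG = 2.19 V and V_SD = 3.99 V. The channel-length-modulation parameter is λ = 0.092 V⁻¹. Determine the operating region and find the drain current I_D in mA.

V_ov = V_SG − |V_tp| = 2.19 − 1.05 = 1.14 V.
Since V_SD = 3.99 V ≥ V_ov = 1.14 V, the device is in saturation.
I_D = ½ k_p V_ov² (1 + λ V_SD) = 0.5 × 2.1 × 1.14² × (1 + 0.092 × 3.99) = 1.87 mA.

Saturation; I_D = 1.87 mA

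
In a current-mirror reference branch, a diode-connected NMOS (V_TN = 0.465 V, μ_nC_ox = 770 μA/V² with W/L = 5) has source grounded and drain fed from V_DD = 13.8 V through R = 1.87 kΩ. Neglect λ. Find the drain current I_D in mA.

I_D = 6.17 mA

With gate tied to drain, V_GS = V_DS ≥ V_GS − V_TN, so the device is in saturation.
k_n = μ_nC_ox · (W/L) = 3.85 mA/V².
KCL at the drain: ½ k_n (V_GS − V_TN)² = (V_DD − V_GS)/R.
Let x = V_GS − 0.465. Then 3.6 x² + x − 13.34 = 0, giving x = 1.79 V (positive root), so V_GS = 2.26 V.
I_D = (V_DD − V_GS)/R = (13.8 − 2.26) / 1.87 = 6.17 mA.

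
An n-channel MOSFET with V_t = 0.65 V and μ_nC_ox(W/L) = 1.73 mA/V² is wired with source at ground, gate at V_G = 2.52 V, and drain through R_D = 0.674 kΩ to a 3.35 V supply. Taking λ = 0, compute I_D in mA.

V_GS = V_G = 2.52 V, so V_ov = 2.52 − 0.65 = 1.87 V.
Assume saturation: I_D = ½ k_n V_ov² = 0.5 × 1.73 × 1.87² = 3.02 mA, giving V_DS = V_DD − I_D R_D = 3.35 − 3.02 × 0.674 = 1.31 V.
But 1.31 V < V_ov = 1.87 V, so the device is actually in triode.
In triode I_D = k_n[V_ov V_DS − ½ V_DS²] and I_D = (V_DD − V_DS)/R_D. Equating: 0.583 V_DS² − 3.18 V_DS + 3.35 = 0, giving V_DS = 1.43 V (the root below V_ov).
I_D = (3.35 − 1.43) / 0.674 = 2.85 mA.

I_D = 2.85 mA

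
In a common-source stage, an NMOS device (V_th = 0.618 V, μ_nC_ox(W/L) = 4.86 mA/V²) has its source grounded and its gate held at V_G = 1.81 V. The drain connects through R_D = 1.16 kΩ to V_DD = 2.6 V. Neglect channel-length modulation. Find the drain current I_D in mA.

I_D = 1.90 mA

V_GS = V_G = 1.81 V, so V_ov = 1.81 − 0.618 = 1.19 V.
Assume saturation: I_D = ½ k_n V_ov² = 0.5 × 4.86 × 1.19² = 3.45 mA, giving V_DS = V_DD − I_D R_D = 2.6 − 3.45 × 1.16 = -1.41 V.
But -1.41 V < V_ov = 1.19 V, so the device is actually in triode.
In triode I_D = k_n[V_ov V_DS − ½ V_DS²] and I_D = (V_DD − V_DS)/R_D. Equating: 2.82 V_DS² − 7.72 V_DS + 2.6 = 0, giving V_DS = 0.393 V (the root below V_ov).
I_D = (2.6 − 0.393) / 1.16 = 1.9 mA.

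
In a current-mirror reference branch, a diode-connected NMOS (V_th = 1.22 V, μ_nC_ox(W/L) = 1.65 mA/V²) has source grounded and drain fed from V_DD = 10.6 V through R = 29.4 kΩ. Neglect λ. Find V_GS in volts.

V_GS = 1.82 V

With gate tied to drain, V_GS = V_DS ≥ V_GS − V_th, so the device is in saturation.
KCL at the drain: ½ k_n (V_GS − V_th)² = (V_DD − V_GS)/R.
Let x = V_GS − 1.22. Then 24.3 x² + x − 9.38 = 0, giving x = 0.602 V (positive root), so V_GS = 1.82 V.
I_D = (V_DD − V_GS)/R = (10.6 − 1.82) / 29.4 = 0.299 mA.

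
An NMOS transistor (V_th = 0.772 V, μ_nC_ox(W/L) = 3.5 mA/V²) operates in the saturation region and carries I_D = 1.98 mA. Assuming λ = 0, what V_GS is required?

V_GS = 1.84 V

In saturation I_D = ½ k_n (V_GS − V_th)², so V_GS − V_th = √(2 I_D / k_n) = √(2 × 1.98 / 3.5) = 1.06 V.
V_GS = 0.772 + 1.06 = 1.84 V.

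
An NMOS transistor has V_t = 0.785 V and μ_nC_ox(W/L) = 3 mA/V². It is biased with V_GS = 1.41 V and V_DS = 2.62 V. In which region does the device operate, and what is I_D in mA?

V_ov = V_GS − V_t = 1.41 − 0.785 = 0.625 V.
Since V_DS = 2.62 V ≥ V_ov = 0.625 V, the device is in saturation.
I_D = ½ k_n V_ov² = 0.5 × 3 × 0.625² = 0.586 mA.

Saturation; I_D = 0.586 mA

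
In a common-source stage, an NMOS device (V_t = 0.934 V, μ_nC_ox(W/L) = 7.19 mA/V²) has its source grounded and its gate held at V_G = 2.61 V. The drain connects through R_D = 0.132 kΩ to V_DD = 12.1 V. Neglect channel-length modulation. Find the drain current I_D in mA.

I_D = 10.1 mA

V_GS = V_G = 2.61 V, so V_ov = 2.61 − 0.934 = 1.68 V.
Assume saturation: I_D = ½ k_n V_ov² = 0.5 × 7.19 × 1.68² = 10.1 mA, giving V_DS = V_DD − I_D R_D = 12.1 − 10.1 × 0.132 = 10.8 V.
V_DS = 10.8 V ≥ V_ov = 1.68 V, confirming saturation.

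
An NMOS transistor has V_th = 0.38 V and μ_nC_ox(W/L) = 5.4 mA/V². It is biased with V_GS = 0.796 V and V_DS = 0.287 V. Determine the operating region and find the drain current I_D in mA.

V_ov = V_GS − V_th = 0.796 − 0.38 = 0.416 V.
Since V_DS = 0.287 V < V_ov = 0.416 V, the device is in the triode region.
I_D = k_n [V_ov · V_DS − ½ V_DS²] = 5.4 × [0.416 × 0.287 − 0.5 × 0.287²] = 0.422 mA.

Triode; I_D = 0.422 mA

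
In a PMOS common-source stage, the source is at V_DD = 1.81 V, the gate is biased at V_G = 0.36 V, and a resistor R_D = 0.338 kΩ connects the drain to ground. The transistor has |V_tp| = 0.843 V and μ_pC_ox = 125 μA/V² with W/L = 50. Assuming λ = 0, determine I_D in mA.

I_D = 1.15 mA

V_SG = V_DD − V_G = 1.81 − 0.36 = 1.45 V, so V_ov = 1.45 − 0.843 = 0.607 V.
k_p = μ_pC_ox · (W/L) = 6.25 mA/V².
Assume saturation: I_D = ½ k_p V_ov² = 0.5 × 6.25 × 0.607² = 1.15 mA, giving V_SD = V_DD − I_D R_D = 1.81 − 1.15 × 0.338 = 1.42 V.
V_SD = 1.42 V ≥ V_ov = 0.607 V, confirming saturation.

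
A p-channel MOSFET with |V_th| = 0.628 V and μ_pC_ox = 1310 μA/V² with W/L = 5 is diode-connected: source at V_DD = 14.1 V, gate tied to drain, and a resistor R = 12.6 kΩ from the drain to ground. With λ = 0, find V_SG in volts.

V_SG = 1.19 V

With gate tied to drain, V_SG = V_SD ≥ V_SG − |V_th|, so the device is in saturation.
k_p = μ_pC_ox · (W/L) = 6.55 mA/V².
KCL at the drain: ½ k_p (V_SG − |V_th|)² = (V_DD − V_SG)/R.
Let x = V_SG − 0.628. Then 41.3 x² + x − 13.47 = 0, giving x = 0.559 V (positive root), so V_SG = 1.19 V.
I_D = (V_DD − V_SG)/R = (14.1 − 1.19) / 12.6 = 1.02 mA.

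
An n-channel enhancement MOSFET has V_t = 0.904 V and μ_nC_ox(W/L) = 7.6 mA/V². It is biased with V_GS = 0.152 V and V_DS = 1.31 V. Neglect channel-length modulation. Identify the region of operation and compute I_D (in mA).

V_GS = 0.152 V < V_t = 0.904 V, so the transistor is in cutoff.

Cutoff; I_D = 0 mA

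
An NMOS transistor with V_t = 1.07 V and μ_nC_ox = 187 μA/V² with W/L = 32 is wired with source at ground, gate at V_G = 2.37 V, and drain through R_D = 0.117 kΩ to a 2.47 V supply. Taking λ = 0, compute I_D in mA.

V_GS = V_G = 2.37 V, so V_ov = 2.37 − 1.07 = 1.3 V.
k_n = μ_nC_ox · (W/L) = 5.984 mA/V².
Assume saturation: I_D = ½ k_n V_ov² = 0.5 × 5.984 × 1.3² = 5.06 mA, giving V_DS = V_DD − I_D R_D = 2.47 − 5.06 × 0.117 = 1.88 V.
V_DS = 1.88 V ≥ V_ov = 1.3 V, confirming saturation.

I_D = 5.06 mA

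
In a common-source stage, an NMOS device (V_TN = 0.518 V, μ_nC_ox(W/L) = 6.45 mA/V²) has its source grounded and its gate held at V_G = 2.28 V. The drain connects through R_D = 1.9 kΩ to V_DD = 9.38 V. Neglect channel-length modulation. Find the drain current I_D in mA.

V_GS = V_G = 2.28 V, so V_ov = 2.28 − 0.518 = 1.76 V.
Assume saturation: I_D = ½ k_n V_ov² = 0.5 × 6.45 × 1.76² = 10 mA, giving V_DS = V_DD − I_D R_D = 9.38 − 10 × 1.9 = -9.64 V.
But -9.64 V < V_ov = 1.76 V, so the device is actually in triode.
In triode I_D = k_n[V_ov V_DS − ½ V_DS²] and I_D = (V_DD − V_DS)/R_D. Equating: 6.13 V_DS² − 22.59 V_DS + 9.38 = 0, giving V_DS = 0.477 V (the root below V_ov).
I_D = (9.38 − 0.477) / 1.9 = 4.69 mA.

I_D = 4.69 mA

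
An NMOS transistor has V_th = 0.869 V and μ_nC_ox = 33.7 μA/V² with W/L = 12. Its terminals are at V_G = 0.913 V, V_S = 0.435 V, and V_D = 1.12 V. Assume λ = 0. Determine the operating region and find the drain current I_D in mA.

Cutoff; I_D = 0 mA

V_GS = V_G − V_S = 0.913 − 0.435 = 0.478 V; V_DS = V_D − V_S = 1.12 − 0.435 = 0.685 V.
V_GS = 0.478 V < V_th = 0.869 V, so the transistor is in cutoff.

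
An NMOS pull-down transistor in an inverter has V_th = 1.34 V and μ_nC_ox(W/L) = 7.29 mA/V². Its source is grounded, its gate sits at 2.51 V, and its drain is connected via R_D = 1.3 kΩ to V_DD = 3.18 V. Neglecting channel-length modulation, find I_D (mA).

I_D = 2.22 mA

V_GS = V_G = 2.51 V, so V_ov = 2.51 − 1.34 = 1.17 V.
Assume saturation: I_D = ½ k_n V_ov² = 0.5 × 7.29 × 1.17² = 4.99 mA, giving V_DS = V_DD − I_D R_D = 3.18 − 4.99 × 1.3 = -3.31 V.
But -3.31 V < V_ov = 1.17 V, so the device is actually in triode.
In triode I_D = k_n[V_ov V_DS − ½ V_DS²] and I_D = (V_DD − V_DS)/R_D. Equating: 4.74 V_DS² − 12.09 V_DS + 3.18 = 0, giving V_DS = 0.298 V (the root below V_ov).
I_D = (3.18 − 0.298) / 1.3 = 2.22 mA.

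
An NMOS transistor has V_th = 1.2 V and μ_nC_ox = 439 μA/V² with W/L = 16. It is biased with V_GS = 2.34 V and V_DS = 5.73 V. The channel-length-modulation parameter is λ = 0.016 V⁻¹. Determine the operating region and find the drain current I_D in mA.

k_n = μ_nC_ox · (W/L) = 7.024 mA/V².
V_ov = V_GS − V_th = 2.34 − 1.2 = 1.14 V.
Since V_DS = 5.73 V ≥ V_ov = 1.14 V, the device is in saturation.
I_D = ½ k_n V_ov² (1 + λ V_DS) = 0.5 × 7.024 × 1.14² × (1 + 0.016 × 5.73) = 4.98 mA.

Saturation; I_D = 4.98 mA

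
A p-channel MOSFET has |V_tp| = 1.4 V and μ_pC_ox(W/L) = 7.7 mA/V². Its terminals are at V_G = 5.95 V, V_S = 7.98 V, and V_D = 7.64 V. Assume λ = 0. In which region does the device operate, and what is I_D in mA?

V_SG = V_S − V_G = 7.98 − 5.95 = 2.03 V; V_SD = V_S − V_D = 7.98 − 7.64 = 0.34 V.
V_ov = V_SG − |V_tp| = 2.03 − 1.4 = 0.63 V.
Since V_SD = 0.34 V < V_ov = 0.63 V, the device is in the triode region.
I_D = k_p [V_ov · V_SD − ½ V_SD²] = 7.7 × [0.63 × 0.34 − 0.5 × 0.34²] = 1.2 mA.

Triode; I_D = 1.20 mA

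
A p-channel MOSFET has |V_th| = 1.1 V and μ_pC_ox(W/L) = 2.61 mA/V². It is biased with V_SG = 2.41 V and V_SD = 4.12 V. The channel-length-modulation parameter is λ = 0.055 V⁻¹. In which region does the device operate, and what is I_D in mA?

Saturation; I_D = 2.75 mA

V_ov = V_SG − |V_th| = 2.41 − 1.1 = 1.31 V.
Since V_SD = 4.12 V ≥ V_ov = 1.31 V, the device is in saturation.
I_D = ½ k_p V_ov² (1 + λ V_SD) = 0.5 × 2.61 × 1.31² × (1 + 0.055 × 4.12) = 2.75 mA.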